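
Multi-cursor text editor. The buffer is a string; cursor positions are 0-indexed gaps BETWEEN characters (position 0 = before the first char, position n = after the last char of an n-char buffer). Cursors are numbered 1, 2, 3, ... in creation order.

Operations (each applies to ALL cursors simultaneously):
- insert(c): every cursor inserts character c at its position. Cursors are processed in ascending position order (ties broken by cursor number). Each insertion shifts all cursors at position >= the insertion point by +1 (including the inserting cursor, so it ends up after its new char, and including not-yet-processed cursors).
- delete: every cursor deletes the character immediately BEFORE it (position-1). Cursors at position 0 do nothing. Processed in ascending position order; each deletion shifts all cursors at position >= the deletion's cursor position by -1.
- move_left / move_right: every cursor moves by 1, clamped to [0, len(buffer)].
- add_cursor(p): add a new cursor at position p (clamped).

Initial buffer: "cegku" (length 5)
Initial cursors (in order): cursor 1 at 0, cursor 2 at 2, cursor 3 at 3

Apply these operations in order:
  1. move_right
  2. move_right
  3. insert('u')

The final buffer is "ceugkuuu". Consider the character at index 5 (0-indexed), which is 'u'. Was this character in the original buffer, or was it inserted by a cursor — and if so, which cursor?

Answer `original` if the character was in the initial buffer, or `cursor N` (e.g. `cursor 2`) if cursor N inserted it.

After op 1 (move_right): buffer="cegku" (len 5), cursors c1@1 c2@3 c3@4, authorship .....
After op 2 (move_right): buffer="cegku" (len 5), cursors c1@2 c2@4 c3@5, authorship .....
After op 3 (insert('u')): buffer="ceugkuuu" (len 8), cursors c1@3 c2@6 c3@8, authorship ..1..2.3
Authorship (.=original, N=cursor N): . . 1 . . 2 . 3
Index 5: author = 2

Answer: cursor 2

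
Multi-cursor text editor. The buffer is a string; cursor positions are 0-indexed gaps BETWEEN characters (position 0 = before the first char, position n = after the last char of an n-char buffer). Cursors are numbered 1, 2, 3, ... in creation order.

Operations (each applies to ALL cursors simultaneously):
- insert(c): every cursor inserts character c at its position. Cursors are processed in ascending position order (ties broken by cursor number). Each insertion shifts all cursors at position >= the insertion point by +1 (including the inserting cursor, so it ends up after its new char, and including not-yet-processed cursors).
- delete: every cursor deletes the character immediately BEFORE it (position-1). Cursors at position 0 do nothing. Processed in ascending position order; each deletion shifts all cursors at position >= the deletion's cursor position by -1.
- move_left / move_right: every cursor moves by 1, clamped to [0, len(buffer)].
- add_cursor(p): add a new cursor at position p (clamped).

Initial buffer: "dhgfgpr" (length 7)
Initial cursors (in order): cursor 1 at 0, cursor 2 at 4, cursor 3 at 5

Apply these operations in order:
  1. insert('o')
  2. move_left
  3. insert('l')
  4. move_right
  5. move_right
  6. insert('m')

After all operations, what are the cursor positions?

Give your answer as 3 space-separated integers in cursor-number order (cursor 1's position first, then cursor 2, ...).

Answer: 4 11 15

Derivation:
After op 1 (insert('o')): buffer="odhgfogopr" (len 10), cursors c1@1 c2@6 c3@8, authorship 1....2.3..
After op 2 (move_left): buffer="odhgfogopr" (len 10), cursors c1@0 c2@5 c3@7, authorship 1....2.3..
After op 3 (insert('l')): buffer="lodhgfloglopr" (len 13), cursors c1@1 c2@7 c3@10, authorship 11....22.33..
After op 4 (move_right): buffer="lodhgfloglopr" (len 13), cursors c1@2 c2@8 c3@11, authorship 11....22.33..
After op 5 (move_right): buffer="lodhgfloglopr" (len 13), cursors c1@3 c2@9 c3@12, authorship 11....22.33..
After op 6 (insert('m')): buffer="lodmhgflogmlopmr" (len 16), cursors c1@4 c2@11 c3@15, authorship 11.1...22.233.3.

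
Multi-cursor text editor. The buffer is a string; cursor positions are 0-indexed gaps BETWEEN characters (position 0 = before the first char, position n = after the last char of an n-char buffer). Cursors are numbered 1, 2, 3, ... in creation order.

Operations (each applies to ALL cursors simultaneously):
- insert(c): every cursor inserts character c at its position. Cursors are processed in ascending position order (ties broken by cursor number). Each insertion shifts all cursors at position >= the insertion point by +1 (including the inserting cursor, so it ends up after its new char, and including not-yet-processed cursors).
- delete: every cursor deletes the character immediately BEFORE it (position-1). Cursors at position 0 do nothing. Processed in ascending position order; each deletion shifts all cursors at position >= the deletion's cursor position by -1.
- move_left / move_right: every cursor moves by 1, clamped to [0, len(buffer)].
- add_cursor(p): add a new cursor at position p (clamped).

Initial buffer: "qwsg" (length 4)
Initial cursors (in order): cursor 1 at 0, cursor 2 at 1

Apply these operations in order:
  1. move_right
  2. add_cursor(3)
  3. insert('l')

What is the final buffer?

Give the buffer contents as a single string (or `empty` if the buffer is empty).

Answer: qlwlslg

Derivation:
After op 1 (move_right): buffer="qwsg" (len 4), cursors c1@1 c2@2, authorship ....
After op 2 (add_cursor(3)): buffer="qwsg" (len 4), cursors c1@1 c2@2 c3@3, authorship ....
After op 3 (insert('l')): buffer="qlwlslg" (len 7), cursors c1@2 c2@4 c3@6, authorship .1.2.3.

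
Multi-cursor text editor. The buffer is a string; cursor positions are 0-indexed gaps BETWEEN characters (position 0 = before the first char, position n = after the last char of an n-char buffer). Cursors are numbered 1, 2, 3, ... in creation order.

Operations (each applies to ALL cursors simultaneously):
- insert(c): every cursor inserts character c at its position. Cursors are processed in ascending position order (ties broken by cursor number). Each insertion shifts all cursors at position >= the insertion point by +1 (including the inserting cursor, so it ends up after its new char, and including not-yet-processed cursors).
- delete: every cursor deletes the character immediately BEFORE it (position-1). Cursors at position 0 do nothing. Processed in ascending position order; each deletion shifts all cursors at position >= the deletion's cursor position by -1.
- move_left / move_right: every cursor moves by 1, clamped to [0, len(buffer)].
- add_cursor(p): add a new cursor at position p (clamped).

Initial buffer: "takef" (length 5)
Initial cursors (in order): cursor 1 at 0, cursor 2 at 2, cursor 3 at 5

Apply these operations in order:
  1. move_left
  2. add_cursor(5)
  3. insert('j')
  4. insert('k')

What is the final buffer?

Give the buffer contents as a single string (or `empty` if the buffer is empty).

After op 1 (move_left): buffer="takef" (len 5), cursors c1@0 c2@1 c3@4, authorship .....
After op 2 (add_cursor(5)): buffer="takef" (len 5), cursors c1@0 c2@1 c3@4 c4@5, authorship .....
After op 3 (insert('j')): buffer="jtjakejfj" (len 9), cursors c1@1 c2@3 c3@7 c4@9, authorship 1.2...3.4
After op 4 (insert('k')): buffer="jktjkakejkfjk" (len 13), cursors c1@2 c2@5 c3@10 c4@13, authorship 11.22...33.44

Answer: jktjkakejkfjk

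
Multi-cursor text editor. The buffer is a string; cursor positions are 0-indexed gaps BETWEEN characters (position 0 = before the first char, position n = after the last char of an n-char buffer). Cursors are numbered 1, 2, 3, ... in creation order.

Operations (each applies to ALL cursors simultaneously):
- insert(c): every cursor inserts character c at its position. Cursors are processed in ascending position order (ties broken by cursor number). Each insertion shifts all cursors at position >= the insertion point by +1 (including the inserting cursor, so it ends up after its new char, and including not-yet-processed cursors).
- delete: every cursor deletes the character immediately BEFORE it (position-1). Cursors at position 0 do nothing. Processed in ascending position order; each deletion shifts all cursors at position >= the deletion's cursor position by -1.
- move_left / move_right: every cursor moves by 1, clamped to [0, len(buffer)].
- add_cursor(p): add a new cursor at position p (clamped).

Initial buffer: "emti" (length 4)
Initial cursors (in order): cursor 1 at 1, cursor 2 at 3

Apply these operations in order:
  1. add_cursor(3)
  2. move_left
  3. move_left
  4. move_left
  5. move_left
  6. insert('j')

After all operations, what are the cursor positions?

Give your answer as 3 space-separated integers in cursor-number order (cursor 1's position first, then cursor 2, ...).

Answer: 3 3 3

Derivation:
After op 1 (add_cursor(3)): buffer="emti" (len 4), cursors c1@1 c2@3 c3@3, authorship ....
After op 2 (move_left): buffer="emti" (len 4), cursors c1@0 c2@2 c3@2, authorship ....
After op 3 (move_left): buffer="emti" (len 4), cursors c1@0 c2@1 c3@1, authorship ....
After op 4 (move_left): buffer="emti" (len 4), cursors c1@0 c2@0 c3@0, authorship ....
After op 5 (move_left): buffer="emti" (len 4), cursors c1@0 c2@0 c3@0, authorship ....
After op 6 (insert('j')): buffer="jjjemti" (len 7), cursors c1@3 c2@3 c3@3, authorship 123....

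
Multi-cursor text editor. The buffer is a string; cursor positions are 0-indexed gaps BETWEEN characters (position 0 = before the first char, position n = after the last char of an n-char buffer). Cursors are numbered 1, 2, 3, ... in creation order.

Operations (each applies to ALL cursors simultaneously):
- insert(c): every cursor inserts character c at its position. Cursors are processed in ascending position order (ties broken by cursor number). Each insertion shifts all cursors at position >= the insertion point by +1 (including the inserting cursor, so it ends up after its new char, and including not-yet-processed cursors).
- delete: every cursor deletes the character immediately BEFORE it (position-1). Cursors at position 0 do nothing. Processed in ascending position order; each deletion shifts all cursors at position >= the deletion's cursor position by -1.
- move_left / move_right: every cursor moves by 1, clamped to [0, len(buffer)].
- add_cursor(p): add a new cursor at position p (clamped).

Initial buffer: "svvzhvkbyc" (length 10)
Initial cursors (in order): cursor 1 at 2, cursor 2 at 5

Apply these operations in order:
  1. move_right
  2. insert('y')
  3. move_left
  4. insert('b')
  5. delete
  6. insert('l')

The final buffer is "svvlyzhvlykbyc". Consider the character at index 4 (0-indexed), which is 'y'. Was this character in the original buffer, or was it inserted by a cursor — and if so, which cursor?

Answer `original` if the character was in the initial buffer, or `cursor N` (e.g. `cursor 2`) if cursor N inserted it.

Answer: cursor 1

Derivation:
After op 1 (move_right): buffer="svvzhvkbyc" (len 10), cursors c1@3 c2@6, authorship ..........
After op 2 (insert('y')): buffer="svvyzhvykbyc" (len 12), cursors c1@4 c2@8, authorship ...1...2....
After op 3 (move_left): buffer="svvyzhvykbyc" (len 12), cursors c1@3 c2@7, authorship ...1...2....
After op 4 (insert('b')): buffer="svvbyzhvbykbyc" (len 14), cursors c1@4 c2@9, authorship ...11...22....
After op 5 (delete): buffer="svvyzhvykbyc" (len 12), cursors c1@3 c2@7, authorship ...1...2....
After op 6 (insert('l')): buffer="svvlyzhvlykbyc" (len 14), cursors c1@4 c2@9, authorship ...11...22....
Authorship (.=original, N=cursor N): . . . 1 1 . . . 2 2 . . . .
Index 4: author = 1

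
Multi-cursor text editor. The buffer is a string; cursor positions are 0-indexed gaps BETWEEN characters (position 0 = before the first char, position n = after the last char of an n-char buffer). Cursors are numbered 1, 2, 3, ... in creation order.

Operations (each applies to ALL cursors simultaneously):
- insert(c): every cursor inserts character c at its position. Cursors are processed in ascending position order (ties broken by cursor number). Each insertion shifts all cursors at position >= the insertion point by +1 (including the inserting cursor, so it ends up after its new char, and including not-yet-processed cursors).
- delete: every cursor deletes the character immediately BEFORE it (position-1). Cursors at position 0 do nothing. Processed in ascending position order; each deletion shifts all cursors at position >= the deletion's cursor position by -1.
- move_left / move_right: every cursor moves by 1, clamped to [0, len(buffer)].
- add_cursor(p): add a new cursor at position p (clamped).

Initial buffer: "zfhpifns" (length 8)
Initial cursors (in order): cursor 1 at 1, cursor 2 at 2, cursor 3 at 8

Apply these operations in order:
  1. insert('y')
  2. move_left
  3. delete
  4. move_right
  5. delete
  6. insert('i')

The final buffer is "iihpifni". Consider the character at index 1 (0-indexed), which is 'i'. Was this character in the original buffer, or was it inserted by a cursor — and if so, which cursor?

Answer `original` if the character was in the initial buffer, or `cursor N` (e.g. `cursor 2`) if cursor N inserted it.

Answer: cursor 2

Derivation:
After op 1 (insert('y')): buffer="zyfyhpifnsy" (len 11), cursors c1@2 c2@4 c3@11, authorship .1.2......3
After op 2 (move_left): buffer="zyfyhpifnsy" (len 11), cursors c1@1 c2@3 c3@10, authorship .1.2......3
After op 3 (delete): buffer="yyhpifny" (len 8), cursors c1@0 c2@1 c3@7, authorship 12.....3
After op 4 (move_right): buffer="yyhpifny" (len 8), cursors c1@1 c2@2 c3@8, authorship 12.....3
After op 5 (delete): buffer="hpifn" (len 5), cursors c1@0 c2@0 c3@5, authorship .....
After op 6 (insert('i')): buffer="iihpifni" (len 8), cursors c1@2 c2@2 c3@8, authorship 12.....3
Authorship (.=original, N=cursor N): 1 2 . . . . . 3
Index 1: author = 2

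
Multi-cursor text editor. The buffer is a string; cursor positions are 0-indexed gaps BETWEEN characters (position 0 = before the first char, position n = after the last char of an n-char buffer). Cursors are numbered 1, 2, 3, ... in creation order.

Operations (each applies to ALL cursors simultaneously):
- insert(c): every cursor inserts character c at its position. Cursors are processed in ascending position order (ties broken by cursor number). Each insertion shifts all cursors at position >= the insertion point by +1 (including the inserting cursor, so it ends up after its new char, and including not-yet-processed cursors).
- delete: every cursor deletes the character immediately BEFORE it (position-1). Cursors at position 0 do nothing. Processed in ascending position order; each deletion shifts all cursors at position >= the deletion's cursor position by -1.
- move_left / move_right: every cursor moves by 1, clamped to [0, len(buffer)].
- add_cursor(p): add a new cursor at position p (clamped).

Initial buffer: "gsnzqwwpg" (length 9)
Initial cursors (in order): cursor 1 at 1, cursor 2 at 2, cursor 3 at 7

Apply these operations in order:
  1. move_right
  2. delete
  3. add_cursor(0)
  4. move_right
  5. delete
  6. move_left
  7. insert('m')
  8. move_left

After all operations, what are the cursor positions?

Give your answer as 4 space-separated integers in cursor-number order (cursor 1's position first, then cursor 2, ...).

Answer: 2 2 5 2

Derivation:
After op 1 (move_right): buffer="gsnzqwwpg" (len 9), cursors c1@2 c2@3 c3@8, authorship .........
After op 2 (delete): buffer="gzqwwg" (len 6), cursors c1@1 c2@1 c3@5, authorship ......
After op 3 (add_cursor(0)): buffer="gzqwwg" (len 6), cursors c4@0 c1@1 c2@1 c3@5, authorship ......
After op 4 (move_right): buffer="gzqwwg" (len 6), cursors c4@1 c1@2 c2@2 c3@6, authorship ......
After op 5 (delete): buffer="qww" (len 3), cursors c1@0 c2@0 c4@0 c3@3, authorship ...
After op 6 (move_left): buffer="qww" (len 3), cursors c1@0 c2@0 c4@0 c3@2, authorship ...
After op 7 (insert('m')): buffer="mmmqwmw" (len 7), cursors c1@3 c2@3 c4@3 c3@6, authorship 124..3.
After op 8 (move_left): buffer="mmmqwmw" (len 7), cursors c1@2 c2@2 c4@2 c3@5, authorship 124..3.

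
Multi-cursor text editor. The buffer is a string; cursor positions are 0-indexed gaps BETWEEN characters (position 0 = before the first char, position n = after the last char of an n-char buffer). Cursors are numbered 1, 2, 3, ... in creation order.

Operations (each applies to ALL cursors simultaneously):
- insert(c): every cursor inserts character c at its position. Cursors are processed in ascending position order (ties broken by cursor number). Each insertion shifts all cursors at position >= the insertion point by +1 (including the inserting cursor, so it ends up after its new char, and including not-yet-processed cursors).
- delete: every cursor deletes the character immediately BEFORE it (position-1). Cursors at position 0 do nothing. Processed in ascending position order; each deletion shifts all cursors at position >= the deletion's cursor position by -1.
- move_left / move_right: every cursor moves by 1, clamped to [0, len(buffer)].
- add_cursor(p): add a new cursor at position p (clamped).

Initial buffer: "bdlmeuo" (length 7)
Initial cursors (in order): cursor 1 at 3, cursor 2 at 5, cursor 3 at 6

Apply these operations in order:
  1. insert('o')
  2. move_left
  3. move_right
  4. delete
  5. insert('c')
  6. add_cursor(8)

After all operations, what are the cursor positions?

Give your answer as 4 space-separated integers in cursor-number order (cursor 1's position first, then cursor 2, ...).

After op 1 (insert('o')): buffer="bdlomeouoo" (len 10), cursors c1@4 c2@7 c3@9, authorship ...1..2.3.
After op 2 (move_left): buffer="bdlomeouoo" (len 10), cursors c1@3 c2@6 c3@8, authorship ...1..2.3.
After op 3 (move_right): buffer="bdlomeouoo" (len 10), cursors c1@4 c2@7 c3@9, authorship ...1..2.3.
After op 4 (delete): buffer="bdlmeuo" (len 7), cursors c1@3 c2@5 c3@6, authorship .......
After op 5 (insert('c')): buffer="bdlcmecuco" (len 10), cursors c1@4 c2@7 c3@9, authorship ...1..2.3.
After op 6 (add_cursor(8)): buffer="bdlcmecuco" (len 10), cursors c1@4 c2@7 c4@8 c3@9, authorship ...1..2.3.

Answer: 4 7 9 8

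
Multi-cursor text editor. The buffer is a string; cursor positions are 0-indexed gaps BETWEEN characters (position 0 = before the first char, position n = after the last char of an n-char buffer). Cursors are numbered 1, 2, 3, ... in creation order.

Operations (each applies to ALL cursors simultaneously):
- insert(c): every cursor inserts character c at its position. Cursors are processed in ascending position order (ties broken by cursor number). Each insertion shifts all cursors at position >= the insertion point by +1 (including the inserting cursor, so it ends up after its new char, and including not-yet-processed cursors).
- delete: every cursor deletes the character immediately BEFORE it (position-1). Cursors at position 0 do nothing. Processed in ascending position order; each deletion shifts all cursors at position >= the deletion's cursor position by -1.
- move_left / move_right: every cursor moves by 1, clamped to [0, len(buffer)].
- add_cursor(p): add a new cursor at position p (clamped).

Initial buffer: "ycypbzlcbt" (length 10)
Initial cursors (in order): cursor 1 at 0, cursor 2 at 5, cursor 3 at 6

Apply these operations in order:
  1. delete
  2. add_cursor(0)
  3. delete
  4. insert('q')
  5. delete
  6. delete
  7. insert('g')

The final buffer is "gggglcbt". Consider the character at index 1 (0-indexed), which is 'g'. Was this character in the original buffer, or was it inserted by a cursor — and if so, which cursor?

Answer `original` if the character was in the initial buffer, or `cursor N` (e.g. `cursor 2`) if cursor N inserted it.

Answer: cursor 2

Derivation:
After op 1 (delete): buffer="ycyplcbt" (len 8), cursors c1@0 c2@4 c3@4, authorship ........
After op 2 (add_cursor(0)): buffer="ycyplcbt" (len 8), cursors c1@0 c4@0 c2@4 c3@4, authorship ........
After op 3 (delete): buffer="yclcbt" (len 6), cursors c1@0 c4@0 c2@2 c3@2, authorship ......
After op 4 (insert('q')): buffer="qqycqqlcbt" (len 10), cursors c1@2 c4@2 c2@6 c3@6, authorship 14..23....
After op 5 (delete): buffer="yclcbt" (len 6), cursors c1@0 c4@0 c2@2 c3@2, authorship ......
After op 6 (delete): buffer="lcbt" (len 4), cursors c1@0 c2@0 c3@0 c4@0, authorship ....
After op 7 (insert('g')): buffer="gggglcbt" (len 8), cursors c1@4 c2@4 c3@4 c4@4, authorship 1234....
Authorship (.=original, N=cursor N): 1 2 3 4 . . . .
Index 1: author = 2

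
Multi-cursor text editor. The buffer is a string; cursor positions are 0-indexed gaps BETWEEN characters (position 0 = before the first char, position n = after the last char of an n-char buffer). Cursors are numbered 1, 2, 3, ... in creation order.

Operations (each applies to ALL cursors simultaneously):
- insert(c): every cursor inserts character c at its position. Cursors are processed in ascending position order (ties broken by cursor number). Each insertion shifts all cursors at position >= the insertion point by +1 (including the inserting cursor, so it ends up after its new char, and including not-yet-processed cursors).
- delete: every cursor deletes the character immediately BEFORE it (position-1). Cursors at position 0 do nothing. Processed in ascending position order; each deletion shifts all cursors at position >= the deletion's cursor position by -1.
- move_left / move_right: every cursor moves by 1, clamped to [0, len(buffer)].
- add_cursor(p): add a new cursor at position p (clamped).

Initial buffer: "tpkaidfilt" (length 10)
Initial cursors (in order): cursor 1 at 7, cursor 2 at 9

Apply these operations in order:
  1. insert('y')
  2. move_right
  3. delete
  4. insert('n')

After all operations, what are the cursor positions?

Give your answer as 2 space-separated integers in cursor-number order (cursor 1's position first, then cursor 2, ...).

After op 1 (insert('y')): buffer="tpkaidfyilyt" (len 12), cursors c1@8 c2@11, authorship .......1..2.
After op 2 (move_right): buffer="tpkaidfyilyt" (len 12), cursors c1@9 c2@12, authorship .......1..2.
After op 3 (delete): buffer="tpkaidfyly" (len 10), cursors c1@8 c2@10, authorship .......1.2
After op 4 (insert('n')): buffer="tpkaidfynlyn" (len 12), cursors c1@9 c2@12, authorship .......11.22

Answer: 9 12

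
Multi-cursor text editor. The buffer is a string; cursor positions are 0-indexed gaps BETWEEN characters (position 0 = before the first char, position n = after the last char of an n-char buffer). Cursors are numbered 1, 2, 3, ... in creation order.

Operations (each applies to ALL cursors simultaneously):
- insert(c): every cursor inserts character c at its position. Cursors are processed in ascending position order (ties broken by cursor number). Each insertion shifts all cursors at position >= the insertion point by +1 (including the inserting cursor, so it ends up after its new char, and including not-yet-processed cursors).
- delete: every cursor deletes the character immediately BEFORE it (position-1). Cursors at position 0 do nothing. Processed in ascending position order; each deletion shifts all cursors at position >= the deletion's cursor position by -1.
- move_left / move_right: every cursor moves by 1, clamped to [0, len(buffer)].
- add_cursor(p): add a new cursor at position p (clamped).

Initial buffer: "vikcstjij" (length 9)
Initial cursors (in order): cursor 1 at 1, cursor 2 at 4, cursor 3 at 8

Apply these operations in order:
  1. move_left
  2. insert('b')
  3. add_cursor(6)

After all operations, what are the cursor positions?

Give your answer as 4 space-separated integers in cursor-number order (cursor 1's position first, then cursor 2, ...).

Answer: 1 5 10 6

Derivation:
After op 1 (move_left): buffer="vikcstjij" (len 9), cursors c1@0 c2@3 c3@7, authorship .........
After op 2 (insert('b')): buffer="bvikbcstjbij" (len 12), cursors c1@1 c2@5 c3@10, authorship 1...2....3..
After op 3 (add_cursor(6)): buffer="bvikbcstjbij" (len 12), cursors c1@1 c2@5 c4@6 c3@10, authorship 1...2....3..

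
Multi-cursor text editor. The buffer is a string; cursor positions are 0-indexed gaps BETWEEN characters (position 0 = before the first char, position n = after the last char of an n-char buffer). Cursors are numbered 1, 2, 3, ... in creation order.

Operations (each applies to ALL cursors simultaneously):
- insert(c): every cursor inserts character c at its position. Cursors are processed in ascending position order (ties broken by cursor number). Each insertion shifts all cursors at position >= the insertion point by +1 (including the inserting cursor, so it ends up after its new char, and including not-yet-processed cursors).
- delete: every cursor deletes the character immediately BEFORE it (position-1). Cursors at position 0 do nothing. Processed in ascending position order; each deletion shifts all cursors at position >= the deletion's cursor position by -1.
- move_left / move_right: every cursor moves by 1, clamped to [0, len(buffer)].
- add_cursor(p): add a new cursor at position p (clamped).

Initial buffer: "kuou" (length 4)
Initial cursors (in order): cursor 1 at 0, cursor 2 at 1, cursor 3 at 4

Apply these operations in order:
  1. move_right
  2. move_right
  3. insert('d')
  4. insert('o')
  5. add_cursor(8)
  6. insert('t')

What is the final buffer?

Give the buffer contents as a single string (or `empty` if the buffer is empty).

After op 1 (move_right): buffer="kuou" (len 4), cursors c1@1 c2@2 c3@4, authorship ....
After op 2 (move_right): buffer="kuou" (len 4), cursors c1@2 c2@3 c3@4, authorship ....
After op 3 (insert('d')): buffer="kudodud" (len 7), cursors c1@3 c2@5 c3@7, authorship ..1.2.3
After op 4 (insert('o')): buffer="kudoodoudo" (len 10), cursors c1@4 c2@7 c3@10, authorship ..11.22.33
After op 5 (add_cursor(8)): buffer="kudoodoudo" (len 10), cursors c1@4 c2@7 c4@8 c3@10, authorship ..11.22.33
After op 6 (insert('t')): buffer="kudotodotutdot" (len 14), cursors c1@5 c2@9 c4@11 c3@14, authorship ..111.222.4333

Answer: kudotodotutdot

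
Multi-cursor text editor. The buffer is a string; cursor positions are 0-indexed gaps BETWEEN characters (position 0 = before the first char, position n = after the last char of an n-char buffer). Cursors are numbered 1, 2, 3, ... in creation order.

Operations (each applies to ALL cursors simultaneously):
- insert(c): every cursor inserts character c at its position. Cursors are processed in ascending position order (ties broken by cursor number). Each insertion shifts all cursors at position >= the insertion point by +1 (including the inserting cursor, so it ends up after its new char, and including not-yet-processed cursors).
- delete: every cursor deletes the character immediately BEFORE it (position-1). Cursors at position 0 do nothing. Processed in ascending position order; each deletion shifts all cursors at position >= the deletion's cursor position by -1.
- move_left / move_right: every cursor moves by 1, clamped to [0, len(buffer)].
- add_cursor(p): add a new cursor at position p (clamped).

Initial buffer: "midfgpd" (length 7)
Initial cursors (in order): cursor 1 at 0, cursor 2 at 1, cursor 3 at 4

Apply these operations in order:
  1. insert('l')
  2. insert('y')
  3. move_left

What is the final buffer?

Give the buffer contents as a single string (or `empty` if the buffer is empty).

Answer: lymlyidflygpd

Derivation:
After op 1 (insert('l')): buffer="lmlidflgpd" (len 10), cursors c1@1 c2@3 c3@7, authorship 1.2...3...
After op 2 (insert('y')): buffer="lymlyidflygpd" (len 13), cursors c1@2 c2@5 c3@10, authorship 11.22...33...
After op 3 (move_left): buffer="lymlyidflygpd" (len 13), cursors c1@1 c2@4 c3@9, authorship 11.22...33...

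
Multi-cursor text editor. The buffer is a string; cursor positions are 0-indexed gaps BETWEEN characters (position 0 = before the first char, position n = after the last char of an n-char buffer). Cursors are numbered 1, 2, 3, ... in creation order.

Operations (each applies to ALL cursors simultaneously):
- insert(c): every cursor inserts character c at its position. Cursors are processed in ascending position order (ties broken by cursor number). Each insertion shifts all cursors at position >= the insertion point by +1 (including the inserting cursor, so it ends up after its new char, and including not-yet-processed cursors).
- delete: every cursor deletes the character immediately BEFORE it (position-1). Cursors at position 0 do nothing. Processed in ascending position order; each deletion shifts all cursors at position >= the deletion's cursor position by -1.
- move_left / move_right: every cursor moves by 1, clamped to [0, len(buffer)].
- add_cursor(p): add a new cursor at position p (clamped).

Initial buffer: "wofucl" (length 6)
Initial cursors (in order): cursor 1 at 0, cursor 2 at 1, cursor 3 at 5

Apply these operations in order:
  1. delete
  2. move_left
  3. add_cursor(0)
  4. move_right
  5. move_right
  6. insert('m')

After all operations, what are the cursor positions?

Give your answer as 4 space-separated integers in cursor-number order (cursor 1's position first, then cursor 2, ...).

After op 1 (delete): buffer="oful" (len 4), cursors c1@0 c2@0 c3@3, authorship ....
After op 2 (move_left): buffer="oful" (len 4), cursors c1@0 c2@0 c3@2, authorship ....
After op 3 (add_cursor(0)): buffer="oful" (len 4), cursors c1@0 c2@0 c4@0 c3@2, authorship ....
After op 4 (move_right): buffer="oful" (len 4), cursors c1@1 c2@1 c4@1 c3@3, authorship ....
After op 5 (move_right): buffer="oful" (len 4), cursors c1@2 c2@2 c4@2 c3@4, authorship ....
After op 6 (insert('m')): buffer="ofmmmulm" (len 8), cursors c1@5 c2@5 c4@5 c3@8, authorship ..124..3

Answer: 5 5 8 5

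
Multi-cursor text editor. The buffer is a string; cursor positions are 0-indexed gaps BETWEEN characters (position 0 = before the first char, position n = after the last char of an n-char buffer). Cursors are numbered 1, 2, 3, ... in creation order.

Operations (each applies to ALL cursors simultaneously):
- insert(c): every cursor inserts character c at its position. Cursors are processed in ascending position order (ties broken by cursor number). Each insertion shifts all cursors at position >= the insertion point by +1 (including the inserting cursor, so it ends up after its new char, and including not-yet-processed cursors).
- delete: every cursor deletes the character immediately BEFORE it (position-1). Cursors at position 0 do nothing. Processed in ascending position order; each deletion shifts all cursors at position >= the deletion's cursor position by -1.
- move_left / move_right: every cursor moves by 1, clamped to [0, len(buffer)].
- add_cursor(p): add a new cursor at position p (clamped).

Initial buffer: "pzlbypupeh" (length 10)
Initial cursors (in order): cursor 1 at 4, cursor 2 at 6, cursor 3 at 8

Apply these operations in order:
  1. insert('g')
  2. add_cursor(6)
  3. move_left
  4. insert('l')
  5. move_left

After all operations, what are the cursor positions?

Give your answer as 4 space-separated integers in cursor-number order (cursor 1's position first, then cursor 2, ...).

Answer: 4 9 13 6

Derivation:
After op 1 (insert('g')): buffer="pzlbgypgupgeh" (len 13), cursors c1@5 c2@8 c3@11, authorship ....1..2..3..
After op 2 (add_cursor(6)): buffer="pzlbgypgupgeh" (len 13), cursors c1@5 c4@6 c2@8 c3@11, authorship ....1..2..3..
After op 3 (move_left): buffer="pzlbgypgupgeh" (len 13), cursors c1@4 c4@5 c2@7 c3@10, authorship ....1..2..3..
After op 4 (insert('l')): buffer="pzlblglyplguplgeh" (len 17), cursors c1@5 c4@7 c2@10 c3@14, authorship ....114..22..33..
After op 5 (move_left): buffer="pzlblglyplguplgeh" (len 17), cursors c1@4 c4@6 c2@9 c3@13, authorship ....114..22..33..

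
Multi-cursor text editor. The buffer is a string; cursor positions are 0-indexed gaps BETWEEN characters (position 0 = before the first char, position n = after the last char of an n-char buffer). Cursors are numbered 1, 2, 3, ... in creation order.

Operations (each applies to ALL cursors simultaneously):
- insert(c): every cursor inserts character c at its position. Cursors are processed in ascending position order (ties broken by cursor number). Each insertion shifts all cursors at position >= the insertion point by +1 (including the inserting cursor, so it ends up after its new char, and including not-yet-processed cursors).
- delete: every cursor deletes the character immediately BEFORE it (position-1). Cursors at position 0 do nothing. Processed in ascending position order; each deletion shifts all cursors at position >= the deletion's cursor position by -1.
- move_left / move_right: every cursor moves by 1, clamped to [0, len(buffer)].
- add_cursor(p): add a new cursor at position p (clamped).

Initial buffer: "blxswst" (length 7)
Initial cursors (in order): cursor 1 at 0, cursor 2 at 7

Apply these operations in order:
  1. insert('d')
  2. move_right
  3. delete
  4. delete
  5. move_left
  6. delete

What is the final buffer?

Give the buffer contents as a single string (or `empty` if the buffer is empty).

Answer: lxss

Derivation:
After op 1 (insert('d')): buffer="dblxswstd" (len 9), cursors c1@1 c2@9, authorship 1.......2
After op 2 (move_right): buffer="dblxswstd" (len 9), cursors c1@2 c2@9, authorship 1.......2
After op 3 (delete): buffer="dlxswst" (len 7), cursors c1@1 c2@7, authorship 1......
After op 4 (delete): buffer="lxsws" (len 5), cursors c1@0 c2@5, authorship .....
After op 5 (move_left): buffer="lxsws" (len 5), cursors c1@0 c2@4, authorship .....
After op 6 (delete): buffer="lxss" (len 4), cursors c1@0 c2@3, authorship ....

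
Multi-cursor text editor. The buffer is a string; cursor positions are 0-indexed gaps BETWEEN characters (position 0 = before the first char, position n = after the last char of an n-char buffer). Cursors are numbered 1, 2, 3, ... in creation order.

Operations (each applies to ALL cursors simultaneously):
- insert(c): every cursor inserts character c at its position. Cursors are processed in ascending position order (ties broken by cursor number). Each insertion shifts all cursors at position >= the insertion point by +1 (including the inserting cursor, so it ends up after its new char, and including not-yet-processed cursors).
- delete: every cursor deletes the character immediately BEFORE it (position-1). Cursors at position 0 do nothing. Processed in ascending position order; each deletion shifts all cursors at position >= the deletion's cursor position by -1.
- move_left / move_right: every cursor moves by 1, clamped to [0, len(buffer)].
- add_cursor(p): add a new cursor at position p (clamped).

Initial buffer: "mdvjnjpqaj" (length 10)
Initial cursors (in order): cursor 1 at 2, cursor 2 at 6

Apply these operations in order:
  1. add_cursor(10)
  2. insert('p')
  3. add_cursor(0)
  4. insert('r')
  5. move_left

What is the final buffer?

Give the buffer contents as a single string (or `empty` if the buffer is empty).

After op 1 (add_cursor(10)): buffer="mdvjnjpqaj" (len 10), cursors c1@2 c2@6 c3@10, authorship ..........
After op 2 (insert('p')): buffer="mdpvjnjppqajp" (len 13), cursors c1@3 c2@8 c3@13, authorship ..1....2....3
After op 3 (add_cursor(0)): buffer="mdpvjnjppqajp" (len 13), cursors c4@0 c1@3 c2@8 c3@13, authorship ..1....2....3
After op 4 (insert('r')): buffer="rmdprvjnjprpqajpr" (len 17), cursors c4@1 c1@5 c2@11 c3@17, authorship 4..11....22....33
After op 5 (move_left): buffer="rmdprvjnjprpqajpr" (len 17), cursors c4@0 c1@4 c2@10 c3@16, authorship 4..11....22....33

Answer: rmdprvjnjprpqajpr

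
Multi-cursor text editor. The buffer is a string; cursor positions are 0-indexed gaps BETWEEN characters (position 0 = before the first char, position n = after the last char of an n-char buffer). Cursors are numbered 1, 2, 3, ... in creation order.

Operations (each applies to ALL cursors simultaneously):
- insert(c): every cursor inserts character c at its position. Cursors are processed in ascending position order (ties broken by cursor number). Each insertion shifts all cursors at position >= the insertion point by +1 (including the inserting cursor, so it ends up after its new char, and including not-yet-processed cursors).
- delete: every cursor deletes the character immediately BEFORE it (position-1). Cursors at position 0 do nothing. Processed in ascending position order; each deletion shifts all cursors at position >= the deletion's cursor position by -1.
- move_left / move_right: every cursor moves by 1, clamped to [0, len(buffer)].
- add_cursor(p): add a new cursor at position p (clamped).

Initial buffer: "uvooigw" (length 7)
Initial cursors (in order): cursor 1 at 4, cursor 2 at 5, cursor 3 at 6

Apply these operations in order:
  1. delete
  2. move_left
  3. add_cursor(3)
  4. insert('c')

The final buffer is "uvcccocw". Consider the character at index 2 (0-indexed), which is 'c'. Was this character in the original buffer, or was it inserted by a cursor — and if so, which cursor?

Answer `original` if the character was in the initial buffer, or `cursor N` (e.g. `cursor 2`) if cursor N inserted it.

Answer: cursor 1

Derivation:
After op 1 (delete): buffer="uvow" (len 4), cursors c1@3 c2@3 c3@3, authorship ....
After op 2 (move_left): buffer="uvow" (len 4), cursors c1@2 c2@2 c3@2, authorship ....
After op 3 (add_cursor(3)): buffer="uvow" (len 4), cursors c1@2 c2@2 c3@2 c4@3, authorship ....
After op 4 (insert('c')): buffer="uvcccocw" (len 8), cursors c1@5 c2@5 c3@5 c4@7, authorship ..123.4.
Authorship (.=original, N=cursor N): . . 1 2 3 . 4 .
Index 2: author = 1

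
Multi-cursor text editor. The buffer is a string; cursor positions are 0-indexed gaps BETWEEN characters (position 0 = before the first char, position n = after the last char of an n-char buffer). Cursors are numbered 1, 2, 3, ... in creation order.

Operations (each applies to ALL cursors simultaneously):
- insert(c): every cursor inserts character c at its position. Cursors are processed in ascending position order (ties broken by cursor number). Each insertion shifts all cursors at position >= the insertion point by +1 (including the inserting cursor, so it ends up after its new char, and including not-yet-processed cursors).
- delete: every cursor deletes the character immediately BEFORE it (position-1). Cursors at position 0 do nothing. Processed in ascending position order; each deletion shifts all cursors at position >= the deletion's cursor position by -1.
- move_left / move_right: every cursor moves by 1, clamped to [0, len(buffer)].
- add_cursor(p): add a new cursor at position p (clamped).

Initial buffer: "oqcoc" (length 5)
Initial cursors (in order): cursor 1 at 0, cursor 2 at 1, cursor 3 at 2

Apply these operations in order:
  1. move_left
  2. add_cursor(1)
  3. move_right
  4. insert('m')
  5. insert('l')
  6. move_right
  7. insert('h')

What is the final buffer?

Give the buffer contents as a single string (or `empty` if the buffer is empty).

Answer: ommllqhhmmllchhoc

Derivation:
After op 1 (move_left): buffer="oqcoc" (len 5), cursors c1@0 c2@0 c3@1, authorship .....
After op 2 (add_cursor(1)): buffer="oqcoc" (len 5), cursors c1@0 c2@0 c3@1 c4@1, authorship .....
After op 3 (move_right): buffer="oqcoc" (len 5), cursors c1@1 c2@1 c3@2 c4@2, authorship .....
After op 4 (insert('m')): buffer="ommqmmcoc" (len 9), cursors c1@3 c2@3 c3@6 c4@6, authorship .12.34...
After op 5 (insert('l')): buffer="ommllqmmllcoc" (len 13), cursors c1@5 c2@5 c3@10 c4@10, authorship .1212.3434...
After op 6 (move_right): buffer="ommllqmmllcoc" (len 13), cursors c1@6 c2@6 c3@11 c4@11, authorship .1212.3434...
After op 7 (insert('h')): buffer="ommllqhhmmllchhoc" (len 17), cursors c1@8 c2@8 c3@15 c4@15, authorship .1212.123434.34..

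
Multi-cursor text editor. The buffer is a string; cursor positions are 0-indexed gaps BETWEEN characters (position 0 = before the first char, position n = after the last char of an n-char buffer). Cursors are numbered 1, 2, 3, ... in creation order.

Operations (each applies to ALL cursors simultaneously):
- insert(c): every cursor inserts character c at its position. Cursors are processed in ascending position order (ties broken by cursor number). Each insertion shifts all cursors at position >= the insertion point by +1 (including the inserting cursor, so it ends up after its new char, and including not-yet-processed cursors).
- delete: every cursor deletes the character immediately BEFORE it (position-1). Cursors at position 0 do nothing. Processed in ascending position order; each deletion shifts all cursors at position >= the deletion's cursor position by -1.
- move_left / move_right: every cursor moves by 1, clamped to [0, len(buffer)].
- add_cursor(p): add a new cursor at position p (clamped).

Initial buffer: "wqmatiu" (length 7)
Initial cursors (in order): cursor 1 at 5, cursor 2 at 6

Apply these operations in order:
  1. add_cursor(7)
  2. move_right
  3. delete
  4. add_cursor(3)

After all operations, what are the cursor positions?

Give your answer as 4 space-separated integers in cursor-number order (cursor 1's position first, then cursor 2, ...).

Answer: 4 4 4 3

Derivation:
After op 1 (add_cursor(7)): buffer="wqmatiu" (len 7), cursors c1@5 c2@6 c3@7, authorship .......
After op 2 (move_right): buffer="wqmatiu" (len 7), cursors c1@6 c2@7 c3@7, authorship .......
After op 3 (delete): buffer="wqma" (len 4), cursors c1@4 c2@4 c3@4, authorship ....
After op 4 (add_cursor(3)): buffer="wqma" (len 4), cursors c4@3 c1@4 c2@4 c3@4, authorship ....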